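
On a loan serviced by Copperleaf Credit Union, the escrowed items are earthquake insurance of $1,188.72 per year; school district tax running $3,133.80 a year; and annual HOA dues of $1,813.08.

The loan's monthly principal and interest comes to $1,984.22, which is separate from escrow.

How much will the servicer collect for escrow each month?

$511.30

Earthquake insurance: $1,188.72
School district tax: $3,133.80
HOA dues: $1,813.08
Yearly total = $6,135.60
Monthly = $6,135.60 ÷ 12 = $511.30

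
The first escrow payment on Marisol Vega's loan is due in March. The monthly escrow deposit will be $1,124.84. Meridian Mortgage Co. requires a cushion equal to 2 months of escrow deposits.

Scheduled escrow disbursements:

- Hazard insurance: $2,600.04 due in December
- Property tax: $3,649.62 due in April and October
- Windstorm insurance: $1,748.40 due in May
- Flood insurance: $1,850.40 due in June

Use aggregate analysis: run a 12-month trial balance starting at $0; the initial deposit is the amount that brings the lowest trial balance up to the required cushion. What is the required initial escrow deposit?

$4,998.74

Cushion = 2 × $1,124.84 = $2,249.68
Trial balance (start $0, +$1,124.84 each month, − disbursements):
  Mar: +$1,124.84 → $1,124.84
  Apr: +$1,124.84 − $3,649.62 → -$1,399.94
  May: +$1,124.84 − $1,748.40 → -$2,023.50
  Jun: +$1,124.84 − $1,850.40 → -$2,749.06
  Jul: +$1,124.84 → -$1,624.22
  Aug: +$1,124.84 → -$499.38
  Sep: +$1,124.84 → $625.46
  Oct: +$1,124.84 − $3,649.62 → -$1,899.32
  Nov: +$1,124.84 → -$774.48
  Dec: +$1,124.84 − $2,600.04 → -$2,249.68
  Jan: +$1,124.84 → -$1,124.84
  Feb: +$1,124.84 → $0.00
Lowest trial balance = -$2,749.06 (Jun)
Initial deposit = cushion − low point = $2,249.68 − (-$2,749.06) = $4,998.74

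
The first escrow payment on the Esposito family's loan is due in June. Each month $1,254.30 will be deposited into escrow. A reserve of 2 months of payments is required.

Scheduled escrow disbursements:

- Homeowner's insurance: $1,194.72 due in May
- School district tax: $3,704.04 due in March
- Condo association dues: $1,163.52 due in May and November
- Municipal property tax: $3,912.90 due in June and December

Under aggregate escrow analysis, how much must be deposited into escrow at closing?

$5,167.20

Cushion = 2 × $1,254.30 = $2,508.60
Trial balance (start $0, +$1,254.30 each month, − disbursements):
  Jun: +$1,254.30 − $3,912.90 → -$2,658.60
  Jul: +$1,254.30 → -$1,404.30
  Aug: +$1,254.30 → -$150.00
  Sep: +$1,254.30 → $1,104.30
  Oct: +$1,254.30 → $2,358.60
  Nov: +$1,254.30 − $1,163.52 → $2,449.38
  Dec: +$1,254.30 − $3,912.90 → -$209.22
  Jan: +$1,254.30 → $1,045.08
  Feb: +$1,254.30 → $2,299.38
  Mar: +$1,254.30 − $3,704.04 → -$150.36
  Apr: +$1,254.30 → $1,103.94
  May: +$1,254.30 − $2,358.24 → $0.00
Lowest trial balance = -$2,658.60 (Jun)
Initial deposit = cushion − low point = $2,508.60 − (-$2,658.60) = $5,167.20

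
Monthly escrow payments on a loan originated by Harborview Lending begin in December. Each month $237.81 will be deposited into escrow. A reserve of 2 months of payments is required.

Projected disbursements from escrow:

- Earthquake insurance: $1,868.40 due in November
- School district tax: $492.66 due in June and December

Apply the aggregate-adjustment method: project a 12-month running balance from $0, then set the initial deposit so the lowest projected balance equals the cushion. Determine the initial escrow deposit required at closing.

Cushion = 2 × $237.81 = $475.62
Trial balance (start $0, +$237.81 each month, − disbursements):
  Dec: +$237.81 − $492.66 → -$254.85
  Jan: +$237.81 → -$17.04
  Feb: +$237.81 → $220.77
  Mar: +$237.81 → $458.58
  Apr: +$237.81 → $696.39
  May: +$237.81 → $934.20
  Jun: +$237.81 − $492.66 → $679.35
  Jul: +$237.81 → $917.16
  Aug: +$237.81 → $1,154.97
  Sep: +$237.81 → $1,392.78
  Oct: +$237.81 → $1,630.59
  Nov: +$237.81 − $1,868.40 → $0.00
Lowest trial balance = -$254.85 (Dec)
Initial deposit = cushion − low point = $475.62 − (-$254.85) = $730.47

$730.47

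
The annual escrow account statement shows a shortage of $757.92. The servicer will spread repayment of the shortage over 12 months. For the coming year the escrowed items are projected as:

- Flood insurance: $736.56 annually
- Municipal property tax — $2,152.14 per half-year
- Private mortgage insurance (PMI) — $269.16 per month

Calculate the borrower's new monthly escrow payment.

Flood insurance: $736.56/yr
Municipal property tax: $2,152.14 × 2 = $4,304.28/yr
Private mortgage insurance (PMI): $269.16 × 12 = $3,229.92/yr
Yearly total = $8,270.76
Per month = $8,270.76 / 12 = $689.23
Shortage per month = $757.92 / 12 = $63.16
New monthly escrow = $689.23 + $63.16 = $752.39

$752.39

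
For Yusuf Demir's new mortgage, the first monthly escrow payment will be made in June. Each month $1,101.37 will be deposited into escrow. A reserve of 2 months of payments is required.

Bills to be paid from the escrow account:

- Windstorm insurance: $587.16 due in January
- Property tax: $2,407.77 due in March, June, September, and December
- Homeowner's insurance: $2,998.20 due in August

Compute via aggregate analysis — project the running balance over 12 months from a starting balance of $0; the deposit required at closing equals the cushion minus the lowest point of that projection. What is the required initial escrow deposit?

Cushion = 2 × $1,101.37 = $2,202.74
Trial balance (start $0, +$1,101.37 each month, − disbursements):
  Jun: +$1,101.37 − $2,407.77 → -$1,306.40
  Jul: +$1,101.37 → -$205.03
  Aug: +$1,101.37 − $2,998.20 → -$2,101.86
  Sep: +$1,101.37 − $2,407.77 → -$3,408.26
  Oct: +$1,101.37 → -$2,306.89
  Nov: +$1,101.37 → -$1,205.52
  Dec: +$1,101.37 − $2,407.77 → -$2,511.92
  Jan: +$1,101.37 − $587.16 → -$1,997.71
  Feb: +$1,101.37 → -$896.34
  Mar: +$1,101.37 − $2,407.77 → -$2,202.74
  Apr: +$1,101.37 → -$1,101.37
  May: +$1,101.37 → $0.00
Lowest trial balance = -$3,408.26 (Sep)
Initial deposit = cushion − low point = $2,202.74 − (-$3,408.26) = $5,611.00

$5,611.00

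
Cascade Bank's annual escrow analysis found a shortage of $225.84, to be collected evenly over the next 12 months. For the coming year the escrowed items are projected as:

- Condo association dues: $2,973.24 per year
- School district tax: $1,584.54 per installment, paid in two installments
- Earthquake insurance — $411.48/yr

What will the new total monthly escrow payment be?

Condo association dues = $2,973.24 annually
School district tax = $1,584.54 × 2 = $3,169.08 annually
Earthquake insurance = $411.48 annually
Combined annual = $6,553.80
Base monthly escrow = $6,553.80 / 12 = $546.15
Shortage per month = $225.84 ÷ 12 = $18.82
Adjusted monthly = $546.15 + $18.82 = $564.97

$564.97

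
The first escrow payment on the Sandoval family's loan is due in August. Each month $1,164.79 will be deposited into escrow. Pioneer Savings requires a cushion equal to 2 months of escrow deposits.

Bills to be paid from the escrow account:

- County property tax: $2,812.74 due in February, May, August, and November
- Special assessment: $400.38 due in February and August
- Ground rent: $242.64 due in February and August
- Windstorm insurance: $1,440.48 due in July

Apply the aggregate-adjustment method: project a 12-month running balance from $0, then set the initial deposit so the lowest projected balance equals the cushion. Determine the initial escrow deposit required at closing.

Cushion = 2 × $1,164.79 = $2,329.58
Trial balance (start $0, +$1,164.79 each month, − disbursements):
  Aug: +$1,164.79 − $3,455.76 → -$2,290.97
  Sep: +$1,164.79 → -$1,126.18
  Oct: +$1,164.79 → $38.61
  Nov: +$1,164.79 − $2,812.74 → -$1,609.34
  Dec: +$1,164.79 → -$444.55
  Jan: +$1,164.79 → $720.24
  Feb: +$1,164.79 − $3,455.76 → -$1,570.73
  Mar: +$1,164.79 → -$405.94
  Apr: +$1,164.79 → $758.85
  May: +$1,164.79 − $2,812.74 → -$889.10
  Jun: +$1,164.79 → $275.69
  Jul: +$1,164.79 − $1,440.48 → $0.00
Lowest trial balance = -$2,290.97 (Aug)
Initial deposit = cushion − low point = $2,329.58 − (-$2,290.97) = $4,620.55

$4,620.55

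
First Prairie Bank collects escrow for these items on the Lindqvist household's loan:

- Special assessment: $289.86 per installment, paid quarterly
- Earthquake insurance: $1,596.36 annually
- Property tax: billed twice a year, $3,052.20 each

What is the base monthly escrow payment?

Special assessment — $289.86 × 4 = $1,159.44 annually
Earthquake insurance — $1,596.36 annually
Property tax — $3,052.20 × 2 = $6,104.40 annually
Total annual escrow = $1,159.44 + $1,596.36 + $6,104.40 = $8,860.20
Per month = $8,860.20 / 12 = $738.35

$738.35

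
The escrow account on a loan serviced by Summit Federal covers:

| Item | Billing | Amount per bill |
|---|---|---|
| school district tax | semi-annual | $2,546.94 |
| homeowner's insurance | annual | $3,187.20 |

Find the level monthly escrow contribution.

$690.09

School district tax: $2,546.94 × 2 = $5,093.88/yr
Homeowner's insurance: $3,187.20/yr
Total per year = $8,281.08
Monthly escrow = $8,281.08 / 12 = $690.09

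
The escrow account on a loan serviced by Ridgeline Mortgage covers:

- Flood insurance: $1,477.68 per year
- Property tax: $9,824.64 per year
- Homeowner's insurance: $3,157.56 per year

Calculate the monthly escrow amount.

Flood insurance = $1,477.68 annually
Property tax = $9,824.64 annually
Homeowner's insurance = $3,157.56 annually
Total per year = $1,477.68 + $9,824.64 + $3,157.56 = $14,459.88
Base monthly escrow = $14,459.88 / 12 = $1,204.99

$1,204.99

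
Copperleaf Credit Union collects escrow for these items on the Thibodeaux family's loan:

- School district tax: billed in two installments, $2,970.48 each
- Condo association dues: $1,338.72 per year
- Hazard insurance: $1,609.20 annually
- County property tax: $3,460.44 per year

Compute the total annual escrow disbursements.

$12,349.32

School district tax = $2,970.48 × 2 = $5,940.96 annually
Condo association dues = $1,338.72 annually
Hazard insurance = $1,609.20 annually
County property tax = $3,460.44 annually
Yearly total = $5,940.96 + $1,338.72 + $1,609.20 + $3,460.44 = $12,349.32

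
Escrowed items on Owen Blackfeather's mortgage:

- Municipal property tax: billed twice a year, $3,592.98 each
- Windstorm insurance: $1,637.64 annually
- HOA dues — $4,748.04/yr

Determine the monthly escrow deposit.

Municipal property tax = $3,592.98 × 2 = $7,185.96
Windstorm insurance = $1,637.64
HOA dues = $4,748.04
Total per year = $13,571.64
Monthly = $13,571.64 ÷ 12 = $1,130.97

$1,130.97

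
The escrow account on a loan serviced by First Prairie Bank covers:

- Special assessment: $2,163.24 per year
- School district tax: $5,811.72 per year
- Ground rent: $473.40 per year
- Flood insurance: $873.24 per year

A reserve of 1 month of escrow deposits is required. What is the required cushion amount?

$776.80

Special assessment: $2,163.24 per year
School district tax: $5,811.72 per year
Ground rent: $473.40 per year
Flood insurance: $873.24 per year
Total annual escrow = $2,163.24 + $5,811.72 + $473.40 + $873.24 = $9,321.60
Base monthly escrow = $9,321.60 / 12 = $776.80
Cushion = 1 × $776.80 = $776.80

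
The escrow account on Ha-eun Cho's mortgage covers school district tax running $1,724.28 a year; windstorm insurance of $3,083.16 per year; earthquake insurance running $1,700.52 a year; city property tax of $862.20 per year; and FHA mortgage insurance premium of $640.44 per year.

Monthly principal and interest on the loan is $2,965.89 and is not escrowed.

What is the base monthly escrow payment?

School district tax — $1,724.28/yr
Windstorm insurance — $3,083.16/yr
Earthquake insurance — $1,700.52/yr
City property tax — $862.20/yr
FHA mortgage insurance premium — $640.44/yr
Annual escrow total = $1,724.28 + $3,083.16 + $1,700.52 + $862.20 + $640.44 = $8,010.60
Base monthly escrow = $8,010.60 ÷ 12 = $667.55

$667.55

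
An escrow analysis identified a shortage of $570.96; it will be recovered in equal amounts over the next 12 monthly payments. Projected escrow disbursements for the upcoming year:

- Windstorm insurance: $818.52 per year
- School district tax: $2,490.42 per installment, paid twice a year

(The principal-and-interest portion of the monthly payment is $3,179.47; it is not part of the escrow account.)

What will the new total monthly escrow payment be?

$530.86

Windstorm insurance: $818.52/yr
School district tax: $2,490.42 × 2 = $4,980.84/yr
Yearly total = $818.52 + $4,980.84 = $5,799.36
Base monthly escrow = $5,799.36 ÷ 12 = $483.28
Monthly shortage recovery: $570.96 / 12 = $47.58
New monthly escrow = $483.28 + $47.58 = $530.86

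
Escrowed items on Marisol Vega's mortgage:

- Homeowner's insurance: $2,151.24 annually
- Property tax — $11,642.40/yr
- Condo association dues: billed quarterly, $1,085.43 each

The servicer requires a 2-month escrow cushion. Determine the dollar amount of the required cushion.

$3,022.56

Homeowner's insurance = $2,151.24 annually
Property tax = $11,642.40 annually
Condo association dues = $1,085.43 × 4 = $4,341.72 annually
Combined annual = $18,135.36
Base monthly escrow = $18,135.36 ÷ 12 = $1,511.28
Required cushion = 2 × $1,511.28 = $3,022.56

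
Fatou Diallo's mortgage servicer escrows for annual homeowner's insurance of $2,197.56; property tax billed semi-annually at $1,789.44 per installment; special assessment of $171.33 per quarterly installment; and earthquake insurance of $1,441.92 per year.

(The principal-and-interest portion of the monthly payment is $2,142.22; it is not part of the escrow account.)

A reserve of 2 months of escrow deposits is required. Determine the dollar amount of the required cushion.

$1,317.28

Homeowner's insurance: $2,197.56/yr
Property tax: $1,789.44 × 2 = $3,578.88/yr
Special assessment: $171.33 × 4 = $685.32/yr
Earthquake insurance: $1,441.92/yr
Combined annual = $7,903.68
Base monthly escrow = $7,903.68 ÷ 12 = $658.64
Required cushion = 2 × $658.64 = $1,317.28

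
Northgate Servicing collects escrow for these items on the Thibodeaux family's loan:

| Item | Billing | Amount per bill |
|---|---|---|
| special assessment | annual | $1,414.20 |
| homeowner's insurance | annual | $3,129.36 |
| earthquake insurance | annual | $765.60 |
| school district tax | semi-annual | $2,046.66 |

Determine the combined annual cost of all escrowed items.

$9,402.48

Special assessment: $1,414.20 per year
Homeowner's insurance: $3,129.36 per year
Earthquake insurance: $765.60 per year
School district tax: $2,046.66 × 2 = $4,093.32 per year
Total per year = $1,414.20 + $3,129.36 + $765.60 + $4,093.32 = $9,402.48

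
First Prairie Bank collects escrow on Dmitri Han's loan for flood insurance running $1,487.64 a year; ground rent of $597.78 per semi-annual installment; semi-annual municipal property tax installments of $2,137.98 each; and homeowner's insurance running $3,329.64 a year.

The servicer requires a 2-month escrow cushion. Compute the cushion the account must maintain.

$1,714.80

Flood insurance = $1,487.64 annually
Ground rent = $597.78 × 2 = $1,195.56 annually
Municipal property tax = $2,137.98 × 2 = $4,275.96 annually
Homeowner's insurance = $3,329.64 annually
Total annual escrow = $10,288.80
Base monthly escrow = $10,288.80 ÷ 12 = $857.40
Cushion = 2 × $857.40 = $1,714.80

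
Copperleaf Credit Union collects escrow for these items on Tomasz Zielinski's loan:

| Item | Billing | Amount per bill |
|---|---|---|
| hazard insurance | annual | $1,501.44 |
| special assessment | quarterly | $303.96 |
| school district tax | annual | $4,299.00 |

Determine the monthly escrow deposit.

$584.69

Hazard insurance = $1,501.44 annually
Special assessment = $303.96 × 4 = $1,215.84 annually
School district tax = $4,299.00 annually
Annual escrow total = $1,501.44 + $1,215.84 + $4,299.00 = $7,016.28
Monthly = $7,016.28 / 12 = $584.69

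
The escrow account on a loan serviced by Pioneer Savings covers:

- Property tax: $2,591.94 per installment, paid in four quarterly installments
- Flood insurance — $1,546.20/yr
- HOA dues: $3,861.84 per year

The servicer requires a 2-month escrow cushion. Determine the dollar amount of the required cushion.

Property tax: $2,591.94 × 4 = $10,367.76 annually
Flood insurance: $1,546.20 annually
HOA dues: $3,861.84 annually
Combined annual = $10,367.76 + $1,546.20 + $3,861.84 = $15,775.80
Base monthly escrow = $15,775.80 ÷ 12 = $1,314.65
Required cushion = 2 × $1,314.65 = $2,629.30

$2,629.30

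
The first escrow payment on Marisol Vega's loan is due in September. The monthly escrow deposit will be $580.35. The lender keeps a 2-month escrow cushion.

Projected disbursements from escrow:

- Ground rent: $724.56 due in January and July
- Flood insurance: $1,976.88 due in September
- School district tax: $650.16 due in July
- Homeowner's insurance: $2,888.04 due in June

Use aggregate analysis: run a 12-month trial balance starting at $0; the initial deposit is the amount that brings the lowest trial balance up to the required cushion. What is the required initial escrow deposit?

Cushion = 2 × $580.35 = $1,160.70
Trial balance (start $0, +$580.35 each month, − disbursements):
  Sep: +$580.35 − $1,976.88 → -$1,396.53
  Oct: +$580.35 → -$816.18
  Nov: +$580.35 → -$235.83
  Dec: +$580.35 → $344.52
  Jan: +$580.35 − $724.56 → $200.31
  Feb: +$580.35 → $780.66
  Mar: +$580.35 → $1,361.01
  Apr: +$580.35 → $1,941.36
  May: +$580.35 → $2,521.71
  Jun: +$580.35 − $2,888.04 → $214.02
  Jul: +$580.35 − $1,374.72 → -$580.35
  Aug: +$580.35 → $0.00
Lowest trial balance = -$1,396.53 (Sep)
Initial deposit = cushion − low point = $1,160.70 − (-$1,396.53) = $2,557.23

$2,557.23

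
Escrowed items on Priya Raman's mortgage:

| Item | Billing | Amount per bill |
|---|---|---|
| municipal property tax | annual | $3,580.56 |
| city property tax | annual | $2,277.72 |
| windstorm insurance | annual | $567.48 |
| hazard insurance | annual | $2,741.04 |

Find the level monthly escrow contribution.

Municipal property tax: $3,580.56 annually
City property tax: $2,277.72 annually
Windstorm insurance: $567.48 annually
Hazard insurance: $2,741.04 annually
Combined annual = $3,580.56 + $2,277.72 + $567.48 + $2,741.04 = $9,166.80
Per month = $9,166.80 / 12 = $763.90

$763.90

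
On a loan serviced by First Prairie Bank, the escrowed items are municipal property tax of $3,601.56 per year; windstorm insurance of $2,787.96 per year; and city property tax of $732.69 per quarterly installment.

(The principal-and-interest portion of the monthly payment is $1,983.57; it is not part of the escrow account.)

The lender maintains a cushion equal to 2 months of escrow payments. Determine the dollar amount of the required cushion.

Municipal property tax — $3,601.56/yr
Windstorm insurance — $2,787.96/yr
City property tax — $732.69 × 4 = $2,930.76/yr
Yearly total = $3,601.56 + $2,787.96 + $2,930.76 = $9,320.28
Monthly = $9,320.28 ÷ 12 = $776.69
Cushion = 2 × $776.69 = $1,553.38

$1,553.38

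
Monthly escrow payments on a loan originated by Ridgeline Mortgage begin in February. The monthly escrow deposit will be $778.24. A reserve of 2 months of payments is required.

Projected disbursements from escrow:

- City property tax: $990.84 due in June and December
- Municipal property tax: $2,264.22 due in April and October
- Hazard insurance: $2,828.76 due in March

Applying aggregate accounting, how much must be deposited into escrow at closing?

Cushion = 2 × $778.24 = $1,556.48
Trial balance (start $0, +$778.24 each month, − disbursements):
  Feb: +$778.24 → $778.24
  Mar: +$778.24 − $2,828.76 → -$1,272.28
  Apr: +$778.24 − $2,264.22 → -$2,758.26
  May: +$778.24 → -$1,980.02
  Jun: +$778.24 − $990.84 → -$2,192.62
  Jul: +$778.24 → -$1,414.38
  Aug: +$778.24 → -$636.14
  Sep: +$778.24 → $142.10
  Oct: +$778.24 − $2,264.22 → -$1,343.88
  Nov: +$778.24 → -$565.64
  Dec: +$778.24 − $990.84 → -$778.24
  Jan: +$778.24 → $0.00
Lowest trial balance = -$2,758.26 (Apr)
Initial deposit = cushion − low point = $1,556.48 − (-$2,758.26) = $4,314.74

$4,314.74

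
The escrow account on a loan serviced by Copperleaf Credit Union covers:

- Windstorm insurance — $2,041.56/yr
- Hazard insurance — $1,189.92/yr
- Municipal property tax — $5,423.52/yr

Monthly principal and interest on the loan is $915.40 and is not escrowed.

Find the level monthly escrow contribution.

$721.25

Windstorm insurance = $2,041.56 per year
Hazard insurance = $1,189.92 per year
Municipal property tax = $5,423.52 per year
Combined annual = $8,655.00
Base monthly escrow = $8,655.00 ÷ 12 = $721.25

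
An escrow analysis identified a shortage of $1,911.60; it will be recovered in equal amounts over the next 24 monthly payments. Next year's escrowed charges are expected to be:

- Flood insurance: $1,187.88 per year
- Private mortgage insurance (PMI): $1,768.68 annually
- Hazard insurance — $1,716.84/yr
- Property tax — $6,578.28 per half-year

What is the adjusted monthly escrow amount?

$1,565.48

Flood insurance: $1,187.88 per year
Private mortgage insurance (PMI): $1,768.68 per year
Hazard insurance: $1,716.84 per year
Property tax: $6,578.28 × 2 = $13,156.56 per year
Combined annual = $1,187.88 + $1,768.68 + $1,716.84 + $13,156.56 = $17,829.96
Monthly escrow = $17,829.96 / 12 = $1,485.83
Monthly shortage recovery: $1,911.60 / 24 = $79.65
Adjusted monthly = $1,485.83 + $79.65 = $1,565.48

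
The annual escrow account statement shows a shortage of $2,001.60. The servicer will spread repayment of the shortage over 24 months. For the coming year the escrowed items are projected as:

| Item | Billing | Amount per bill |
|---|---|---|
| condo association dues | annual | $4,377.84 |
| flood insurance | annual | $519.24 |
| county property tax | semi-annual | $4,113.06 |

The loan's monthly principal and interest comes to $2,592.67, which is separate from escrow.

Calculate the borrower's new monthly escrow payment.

$1,177.00

Condo association dues = $4,377.84 annually
Flood insurance = $519.24 annually
County property tax = $4,113.06 × 2 = $8,226.12 annually
Combined annual = $13,123.20
Base monthly escrow = $13,123.20 ÷ 12 = $1,093.60
Shortage per month = $2,001.60 ÷ 24 = $83.40
Adjusted monthly = $1,093.60 + $83.40 = $1,177.00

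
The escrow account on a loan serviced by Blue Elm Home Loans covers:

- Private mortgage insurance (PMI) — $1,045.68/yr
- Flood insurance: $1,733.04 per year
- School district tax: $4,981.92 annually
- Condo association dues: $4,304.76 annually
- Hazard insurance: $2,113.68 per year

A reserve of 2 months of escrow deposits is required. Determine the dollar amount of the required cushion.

$2,363.18

Private mortgage insurance (PMI) = $1,045.68 per year
Flood insurance = $1,733.04 per year
School district tax = $4,981.92 per year
Condo association dues = $4,304.76 per year
Hazard insurance = $2,113.68 per year
Annual escrow total = $1,045.68 + $1,733.04 + $4,981.92 + $4,304.76 + $2,113.68 = $14,179.08
Base monthly escrow = $14,179.08 ÷ 12 = $1,181.59
Reserve = 2 × $1,181.59 = $2,363.18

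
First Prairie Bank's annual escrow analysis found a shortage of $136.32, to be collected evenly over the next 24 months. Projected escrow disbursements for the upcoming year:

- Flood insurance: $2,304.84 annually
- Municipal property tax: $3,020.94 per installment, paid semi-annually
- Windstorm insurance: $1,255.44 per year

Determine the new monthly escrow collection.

Flood insurance: $2,304.84
Municipal property tax: $3,020.94 × 2 = $6,041.88
Windstorm insurance: $1,255.44
Annual escrow total = $2,304.84 + $6,041.88 + $1,255.44 = $9,602.16
Monthly = $9,602.16 / 12 = $800.18
Shortage spread = $136.32 / 24 = $5.68/mo
Adjusted monthly = $800.18 + $5.68 = $805.86

$805.86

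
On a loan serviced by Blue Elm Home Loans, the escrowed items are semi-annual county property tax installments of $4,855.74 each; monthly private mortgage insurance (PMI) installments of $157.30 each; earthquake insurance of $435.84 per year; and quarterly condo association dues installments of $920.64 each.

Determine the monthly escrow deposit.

County property tax = $4,855.74 × 2 = $9,711.48
Private mortgage insurance (PMI) = $157.30 × 12 = $1,887.60
Earthquake insurance = $435.84
Condo association dues = $920.64 × 4 = $3,682.56
Yearly total = $9,711.48 + $1,887.60 + $435.84 + $3,682.56 = $15,717.48
Monthly escrow = $15,717.48 / 12 = $1,309.79

$1,309.79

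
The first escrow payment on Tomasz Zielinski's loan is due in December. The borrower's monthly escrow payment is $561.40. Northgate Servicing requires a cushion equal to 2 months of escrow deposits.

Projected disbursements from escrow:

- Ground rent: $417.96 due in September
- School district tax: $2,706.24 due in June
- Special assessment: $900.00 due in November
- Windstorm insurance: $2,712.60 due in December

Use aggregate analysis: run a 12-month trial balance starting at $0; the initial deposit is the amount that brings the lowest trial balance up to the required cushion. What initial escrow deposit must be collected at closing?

Cushion = 2 × $561.40 = $1,122.80
Trial balance (start $0, +$561.40 each month, − disbursements):
  Dec: +$561.40 − $2,712.60 → -$2,151.20
  Jan: +$561.40 → -$1,589.80
  Feb: +$561.40 → -$1,028.40
  Mar: +$561.40 → -$467.00
  Apr: +$561.40 → $94.40
  May: +$561.40 → $655.80
  Jun: +$561.40 − $2,706.24 → -$1,489.04
  Jul: +$561.40 → -$927.64
  Aug: +$561.40 → -$366.24
  Sep: +$561.40 − $417.96 → -$222.80
  Oct: +$561.40 → $338.60
  Nov: +$561.40 − $900.00 → $0.00
Lowest trial balance = -$2,151.20 (Dec)
Initial deposit = cushion − low point = $1,122.80 − (-$2,151.20) = $3,274.00

$3,274.00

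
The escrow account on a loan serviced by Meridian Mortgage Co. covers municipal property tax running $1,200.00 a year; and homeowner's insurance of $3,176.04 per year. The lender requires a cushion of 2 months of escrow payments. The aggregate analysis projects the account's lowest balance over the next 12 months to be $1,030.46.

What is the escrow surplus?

Municipal property tax — $1,200.00 per year
Homeowner's insurance — $3,176.04 per year
Total annual escrow = $4,376.04
Base monthly escrow = $4,376.04 / 12 = $364.67
Required reserve = 2 × $364.67 = $729.34
Excess over cushion: $1,030.46 − $729.34 = $301.12

$301.12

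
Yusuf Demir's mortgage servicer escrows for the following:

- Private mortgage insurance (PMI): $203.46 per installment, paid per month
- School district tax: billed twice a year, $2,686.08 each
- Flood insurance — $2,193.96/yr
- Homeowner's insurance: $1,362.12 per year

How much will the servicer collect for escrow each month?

$947.48

Private mortgage insurance (PMI) = $203.46 × 12 = $2,441.52 per year
School district tax = $2,686.08 × 2 = $5,372.16 per year
Flood insurance = $2,193.96 per year
Homeowner's insurance = $1,362.12 per year
Total annual escrow = $2,441.52 + $5,372.16 + $2,193.96 + $1,362.12 = $11,369.76
Monthly escrow = $11,369.76 / 12 = $947.48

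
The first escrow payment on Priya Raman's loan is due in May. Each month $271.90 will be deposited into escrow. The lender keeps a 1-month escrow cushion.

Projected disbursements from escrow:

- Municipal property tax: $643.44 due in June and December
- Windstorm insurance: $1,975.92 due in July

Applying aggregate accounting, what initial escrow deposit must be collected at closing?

$2,075.56

Cushion = 1 × $271.90 = $271.90
Trial balance (start $0, +$271.90 each month, − disbursements):
  May: +$271.90 → $271.90
  Jun: +$271.90 − $643.44 → -$99.64
  Jul: +$271.90 − $1,975.92 → -$1,803.66
  Aug: +$271.90 → -$1,531.76
  Sep: +$271.90 → -$1,259.86
  Oct: +$271.90 → -$987.96
  Nov: +$271.90 → -$716.06
  Dec: +$271.90 − $643.44 → -$1,087.60
  Jan: +$271.90 → -$815.70
  Feb: +$271.90 → -$543.80
  Mar: +$271.90 → -$271.90
  Apr: +$271.90 → $0.00
Lowest trial balance = -$1,803.66 (Jul)
Initial deposit = cushion − low point = $271.90 − (-$1,803.66) = $2,075.56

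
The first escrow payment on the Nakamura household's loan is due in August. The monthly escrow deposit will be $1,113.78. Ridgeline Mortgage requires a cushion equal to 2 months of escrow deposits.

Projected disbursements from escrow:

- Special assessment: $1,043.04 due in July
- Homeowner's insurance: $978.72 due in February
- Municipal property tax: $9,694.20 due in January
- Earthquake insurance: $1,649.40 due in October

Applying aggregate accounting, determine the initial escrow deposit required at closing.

$6,888.48

Cushion = 2 × $1,113.78 = $2,227.56
Trial balance (start $0, +$1,113.78 each month, − disbursements):
  Aug: +$1,113.78 → $1,113.78
  Sep: +$1,113.78 → $2,227.56
  Oct: +$1,113.78 − $1,649.40 → $1,691.94
  Nov: +$1,113.78 → $2,805.72
  Dec: +$1,113.78 → $3,919.50
  Jan: +$1,113.78 − $9,694.20 → -$4,660.92
  Feb: +$1,113.78 − $978.72 → -$4,525.86
  Mar: +$1,113.78 → -$3,412.08
  Apr: +$1,113.78 → -$2,298.30
  May: +$1,113.78 → -$1,184.52
  Jun: +$1,113.78 → -$70.74
  Jul: +$1,113.78 − $1,043.04 → $0.00
Lowest trial balance = -$4,660.92 (Jan)
Initial deposit = cushion − low point = $2,227.56 − (-$4,660.92) = $6,888.48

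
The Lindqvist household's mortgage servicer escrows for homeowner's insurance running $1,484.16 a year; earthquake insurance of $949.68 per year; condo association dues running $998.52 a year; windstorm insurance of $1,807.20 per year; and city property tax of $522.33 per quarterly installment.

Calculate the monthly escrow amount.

Homeowner's insurance — $1,484.16
Earthquake insurance — $949.68
Condo association dues — $998.52
Windstorm insurance — $1,807.20
City property tax — $522.33 × 4 = $2,089.32
Combined annual = $1,484.16 + $949.68 + $998.52 + $1,807.20 + $2,089.32 = $7,328.88
Per month = $7,328.88 ÷ 12 = $610.74

$610.74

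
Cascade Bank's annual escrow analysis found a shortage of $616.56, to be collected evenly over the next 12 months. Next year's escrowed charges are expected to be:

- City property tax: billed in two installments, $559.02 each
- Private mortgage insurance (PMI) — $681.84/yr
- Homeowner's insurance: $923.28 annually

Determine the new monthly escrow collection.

City property tax — $559.02 × 2 = $1,118.04/yr
Private mortgage insurance (PMI) — $681.84/yr
Homeowner's insurance — $923.28/yr
Annual escrow total = $1,118.04 + $681.84 + $923.28 = $2,723.16
Base monthly escrow = $2,723.16 / 12 = $226.93
Shortage per month = $616.56 ÷ 12 = $51.38
Adjusted monthly = $226.93 + $51.38 = $278.31

$278.31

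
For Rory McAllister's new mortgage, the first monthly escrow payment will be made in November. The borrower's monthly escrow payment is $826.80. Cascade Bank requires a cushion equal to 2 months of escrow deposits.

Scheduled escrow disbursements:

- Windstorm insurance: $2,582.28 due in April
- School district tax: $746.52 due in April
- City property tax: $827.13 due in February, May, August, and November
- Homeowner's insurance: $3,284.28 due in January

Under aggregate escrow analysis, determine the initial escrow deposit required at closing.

$4,960.47

Cushion = 2 × $826.80 = $1,653.60
Trial balance (start $0, +$826.80 each month, − disbursements):
  Nov: +$826.80 − $827.13 → -$0.33
  Dec: +$826.80 → $826.47
  Jan: +$826.80 − $3,284.28 → -$1,631.01
  Feb: +$826.80 − $827.13 → -$1,631.34
  Mar: +$826.80 → -$804.54
  Apr: +$826.80 − $3,328.80 → -$3,306.54
  May: +$826.80 − $827.13 → -$3,306.87
  Jun: +$826.80 → -$2,480.07
  Jul: +$826.80 → -$1,653.27
  Aug: +$826.80 − $827.13 → -$1,653.60
  Sep: +$826.80 → -$826.80
  Oct: +$826.80 → $0.00
Lowest trial balance = -$3,306.87 (May)
Initial deposit = cushion − low point = $1,653.60 − (-$3,306.87) = $4,960.47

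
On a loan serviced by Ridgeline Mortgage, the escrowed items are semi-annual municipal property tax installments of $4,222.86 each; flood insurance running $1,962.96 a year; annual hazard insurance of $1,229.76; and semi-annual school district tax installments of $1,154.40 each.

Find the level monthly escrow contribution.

Municipal property tax: $4,222.86 × 2 = $8,445.72 per year
Flood insurance: $1,962.96 per year
Hazard insurance: $1,229.76 per year
School district tax: $1,154.40 × 2 = $2,308.80 per year
Total annual escrow = $13,947.24
Per month = $13,947.24 ÷ 12 = $1,162.27

$1,162.27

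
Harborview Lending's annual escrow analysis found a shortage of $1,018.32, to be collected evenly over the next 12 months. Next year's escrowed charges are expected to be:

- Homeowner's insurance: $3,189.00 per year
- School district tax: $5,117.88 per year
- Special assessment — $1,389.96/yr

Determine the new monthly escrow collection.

$892.93

Homeowner's insurance: $3,189.00/yr
School district tax: $5,117.88/yr
Special assessment: $1,389.96/yr
Total annual escrow = $9,696.84
Base monthly escrow = $9,696.84 ÷ 12 = $808.07
Monthly shortage recovery: $1,018.32 / 12 = $84.86
Adjusted monthly = $808.07 + $84.86 = $892.93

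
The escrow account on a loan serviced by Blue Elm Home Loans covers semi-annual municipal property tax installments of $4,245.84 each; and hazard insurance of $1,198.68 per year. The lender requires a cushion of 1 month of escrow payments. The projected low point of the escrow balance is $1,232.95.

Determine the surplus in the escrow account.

Municipal property tax = $4,245.84 × 2 = $8,491.68 annually
Hazard insurance = $1,198.68 annually
Total per year = $8,491.68 + $1,198.68 = $9,690.36
Per month = $9,690.36 / 12 = $807.53
Required cushion = 1 × $807.53 = $807.53
Excess over cushion: $1,232.95 − $807.53 = $425.42

$425.42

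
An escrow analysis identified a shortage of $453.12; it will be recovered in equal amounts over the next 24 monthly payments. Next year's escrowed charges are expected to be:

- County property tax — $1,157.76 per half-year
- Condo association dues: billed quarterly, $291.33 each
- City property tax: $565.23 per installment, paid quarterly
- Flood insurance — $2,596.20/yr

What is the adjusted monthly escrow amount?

$713.71

County property tax = $1,157.76 × 2 = $2,315.52
Condo association dues = $291.33 × 4 = $1,165.32
City property tax = $565.23 × 4 = $2,260.92
Flood insurance = $2,596.20
Total per year = $2,315.52 + $1,165.32 + $2,260.92 + $2,596.20 = $8,337.96
Monthly = $8,337.96 / 12 = $694.83
Monthly shortage recovery: $453.12 ÷ 24 = $18.88
New monthly escrow = $694.83 + $18.88 = $713.71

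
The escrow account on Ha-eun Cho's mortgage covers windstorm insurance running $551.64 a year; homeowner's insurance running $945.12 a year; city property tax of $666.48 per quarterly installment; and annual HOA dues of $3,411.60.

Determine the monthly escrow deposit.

$631.19

Windstorm insurance = $551.64
Homeowner's insurance = $945.12
City property tax = $666.48 × 4 = $2,665.92
HOA dues = $3,411.60
Total per year = $551.64 + $945.12 + $2,665.92 + $3,411.60 = $7,574.28
Monthly escrow = $7,574.28 ÷ 12 = $631.19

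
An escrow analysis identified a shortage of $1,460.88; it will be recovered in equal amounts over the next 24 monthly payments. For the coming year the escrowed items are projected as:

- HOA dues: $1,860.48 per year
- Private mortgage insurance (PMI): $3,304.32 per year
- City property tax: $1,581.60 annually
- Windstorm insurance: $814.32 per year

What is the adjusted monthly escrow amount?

HOA dues: $1,860.48
Private mortgage insurance (PMI): $3,304.32
City property tax: $1,581.60
Windstorm insurance: $814.32
Yearly total = $7,560.72
Per month = $7,560.72 ÷ 12 = $630.06
Shortage spread = $1,460.88 / 24 = $60.87/mo
Adjusted monthly = $630.06 + $60.87 = $690.93

$690.93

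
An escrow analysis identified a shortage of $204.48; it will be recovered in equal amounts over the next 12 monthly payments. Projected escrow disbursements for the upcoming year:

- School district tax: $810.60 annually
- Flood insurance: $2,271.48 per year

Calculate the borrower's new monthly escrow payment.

School district tax = $810.60 annually
Flood insurance = $2,271.48 annually
Combined annual = $810.60 + $2,271.48 = $3,082.08
Monthly escrow = $3,082.08 / 12 = $256.84
Shortage per month = $204.48 ÷ 12 = $17.04
Adjusted monthly = $256.84 + $17.04 = $273.88

$273.88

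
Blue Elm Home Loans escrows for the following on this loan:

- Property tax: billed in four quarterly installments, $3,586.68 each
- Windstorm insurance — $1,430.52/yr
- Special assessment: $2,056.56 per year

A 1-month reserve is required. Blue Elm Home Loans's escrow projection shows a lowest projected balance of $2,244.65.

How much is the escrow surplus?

Property tax = $3,586.68 × 4 = $14,346.72
Windstorm insurance = $1,430.52
Special assessment = $2,056.56
Total per year = $14,346.72 + $1,430.52 + $2,056.56 = $17,833.80
Per month = $17,833.80 ÷ 12 = $1,486.15
Required reserve = 1 × $1,486.15 = $1,486.15
Excess over cushion: $2,244.65 − $1,486.15 = $758.50

$758.50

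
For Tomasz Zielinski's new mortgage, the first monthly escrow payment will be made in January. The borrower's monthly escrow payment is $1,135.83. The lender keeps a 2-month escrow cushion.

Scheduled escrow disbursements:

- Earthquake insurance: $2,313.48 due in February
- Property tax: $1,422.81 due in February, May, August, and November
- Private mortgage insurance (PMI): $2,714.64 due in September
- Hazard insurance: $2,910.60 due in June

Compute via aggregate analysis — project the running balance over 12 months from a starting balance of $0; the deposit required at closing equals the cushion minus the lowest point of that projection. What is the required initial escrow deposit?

Cushion = 2 × $1,135.83 = $2,271.66
Trial balance (start $0, +$1,135.83 each month, − disbursements):
  Jan: +$1,135.83 → $1,135.83
  Feb: +$1,135.83 − $3,736.29 → -$1,464.63
  Mar: +$1,135.83 → -$328.80
  Apr: +$1,135.83 → $807.03
  May: +$1,135.83 − $1,422.81 → $520.05
  Jun: +$1,135.83 − $2,910.60 → -$1,254.72
  Jul: +$1,135.83 → -$118.89
  Aug: +$1,135.83 − $1,422.81 → -$405.87
  Sep: +$1,135.83 − $2,714.64 → -$1,984.68
  Oct: +$1,135.83 → -$848.85
  Nov: +$1,135.83 − $1,422.81 → -$1,135.83
  Dec: +$1,135.83 → $0.00
Lowest trial balance = -$1,984.68 (Sep)
Initial deposit = cushion − low point = $2,271.66 − (-$1,984.68) = $4,256.34

$4,256.34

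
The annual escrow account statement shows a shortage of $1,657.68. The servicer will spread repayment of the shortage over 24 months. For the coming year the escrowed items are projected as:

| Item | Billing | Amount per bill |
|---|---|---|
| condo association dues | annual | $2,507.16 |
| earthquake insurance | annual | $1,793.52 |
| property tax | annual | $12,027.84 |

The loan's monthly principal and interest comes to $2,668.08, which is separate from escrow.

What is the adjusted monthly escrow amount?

Condo association dues = $2,507.16
Earthquake insurance = $1,793.52
Property tax = $12,027.84
Yearly total = $16,328.52
Base monthly escrow = $16,328.52 ÷ 12 = $1,360.71
Shortage per month = $1,657.68 / 24 = $69.07
Adjusted monthly = $1,360.71 + $69.07 = $1,429.78

$1,429.78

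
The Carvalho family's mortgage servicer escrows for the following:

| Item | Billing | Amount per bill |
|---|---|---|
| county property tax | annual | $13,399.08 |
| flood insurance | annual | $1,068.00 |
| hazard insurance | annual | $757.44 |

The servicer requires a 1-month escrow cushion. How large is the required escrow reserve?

$1,268.71

County property tax = $13,399.08
Flood insurance = $1,068.00
Hazard insurance = $757.44
Yearly total = $15,224.52
Per month = $15,224.52 / 12 = $1,268.71
Required cushion = 1 × $1,268.71 = $1,268.71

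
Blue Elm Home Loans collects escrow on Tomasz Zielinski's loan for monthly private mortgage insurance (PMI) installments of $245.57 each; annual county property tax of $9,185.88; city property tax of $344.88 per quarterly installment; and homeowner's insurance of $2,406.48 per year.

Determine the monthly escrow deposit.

Private mortgage insurance (PMI): $245.57 × 12 = $2,946.84
County property tax: $9,185.88
City property tax: $344.88 × 4 = $1,379.52
Homeowner's insurance: $2,406.48
Total per year = $2,946.84 + $9,185.88 + $1,379.52 + $2,406.48 = $15,918.72
Monthly escrow = $15,918.72 / 12 = $1,326.56

$1,326.56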